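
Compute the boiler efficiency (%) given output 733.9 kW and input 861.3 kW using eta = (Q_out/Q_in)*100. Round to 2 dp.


eta = (733.9/861.3)*100 = 85.21 %

85.21 %


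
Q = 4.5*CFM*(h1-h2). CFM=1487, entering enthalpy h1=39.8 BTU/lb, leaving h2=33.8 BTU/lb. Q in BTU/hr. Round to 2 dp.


Q = 4.5 * 1487 * (39.8 - 33.8) = 40149.00 BTU/hr

40149.00 BTU/hr


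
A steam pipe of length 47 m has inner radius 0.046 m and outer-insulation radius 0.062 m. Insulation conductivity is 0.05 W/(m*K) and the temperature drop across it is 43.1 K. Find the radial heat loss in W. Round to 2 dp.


Q = 2*pi*0.05*47*43.1/ln(0.062/0.046) = 2132.02 W

2132.02 W


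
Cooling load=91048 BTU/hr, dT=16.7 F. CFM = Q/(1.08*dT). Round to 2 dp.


CFM = 91048 / (1.08 * 16.7) = 5048.13

5048.13 CFM


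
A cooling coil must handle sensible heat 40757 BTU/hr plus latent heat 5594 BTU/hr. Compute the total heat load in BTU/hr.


Qt = 40757 + 5594 = 46351 BTU/hr

46351 BTU/hr


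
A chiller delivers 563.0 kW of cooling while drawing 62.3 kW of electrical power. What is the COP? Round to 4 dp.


COP = 563.0 / 62.3 = 9.0369

9.0369


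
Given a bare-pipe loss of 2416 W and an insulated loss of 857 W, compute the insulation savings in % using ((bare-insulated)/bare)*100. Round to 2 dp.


Savings = ((2416-857)/2416)*100 = 64.53 %

64.53 %


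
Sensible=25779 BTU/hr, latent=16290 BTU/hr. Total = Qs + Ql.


Qt = 25779 + 16290 = 42069 BTU/hr

42069 BTU/hr


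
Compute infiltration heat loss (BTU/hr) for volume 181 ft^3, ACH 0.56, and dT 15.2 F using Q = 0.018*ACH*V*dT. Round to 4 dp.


Q = 0.018 * 0.56 * 181 * 15.2 = 27.7321 BTU/hr

27.7321 BTU/hr


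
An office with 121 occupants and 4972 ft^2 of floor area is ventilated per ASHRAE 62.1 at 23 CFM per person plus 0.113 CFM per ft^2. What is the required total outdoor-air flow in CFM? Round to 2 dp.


Total = 121*23 + 4972*0.113 = 3344.84 CFM

3344.84 CFM


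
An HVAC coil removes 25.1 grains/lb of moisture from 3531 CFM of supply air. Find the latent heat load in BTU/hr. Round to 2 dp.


Q = 0.68 * 3531 * 25.1 = 60267.11 BTU/hr

60267.11 BTU/hr


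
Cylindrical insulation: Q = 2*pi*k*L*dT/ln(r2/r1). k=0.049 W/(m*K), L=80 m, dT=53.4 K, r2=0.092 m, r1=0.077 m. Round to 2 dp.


Q = 2*pi*0.049*80*53.4/ln(0.092/0.077) = 7389.73 W

7389.73 W


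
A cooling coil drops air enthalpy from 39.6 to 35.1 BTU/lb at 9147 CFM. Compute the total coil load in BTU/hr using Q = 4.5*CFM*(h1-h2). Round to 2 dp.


Q = 4.5 * 9147 * (39.6 - 35.1) = 185226.75 BTU/hr

185226.75 BTU/hr


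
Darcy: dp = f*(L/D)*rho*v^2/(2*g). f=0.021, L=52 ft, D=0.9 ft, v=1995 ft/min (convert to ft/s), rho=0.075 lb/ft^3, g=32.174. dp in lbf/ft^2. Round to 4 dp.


v_fps = 1995/60 = 33.25 ft/s
dp = 0.021*(52/0.9)*0.075*33.25^2/(2*32.174) = 1.5635 lbf/ft^2

1.5635 lbf/ft^2


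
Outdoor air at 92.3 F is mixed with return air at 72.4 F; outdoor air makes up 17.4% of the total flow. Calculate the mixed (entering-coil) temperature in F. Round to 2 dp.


T_mix = 72.4 + (17.4/100)*(92.3-72.4) = 75.86 F

75.86 F


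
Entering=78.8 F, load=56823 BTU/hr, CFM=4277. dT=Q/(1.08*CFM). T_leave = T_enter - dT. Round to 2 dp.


dT = 56823/(1.08*4277) = 12.3016
T_leave = 78.8 - 12.3016 = 66.50 F

66.50 F


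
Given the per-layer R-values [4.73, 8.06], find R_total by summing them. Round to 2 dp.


R_total = 4.73 + 8.06 = 12.79

12.79


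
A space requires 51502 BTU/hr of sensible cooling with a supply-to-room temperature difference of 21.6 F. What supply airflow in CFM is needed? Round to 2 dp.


CFM = 51502 / (1.08 * 21.6) = 2207.73

2207.73 CFM


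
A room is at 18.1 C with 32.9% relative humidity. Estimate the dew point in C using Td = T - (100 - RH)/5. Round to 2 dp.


Td = 18.1 - (100-32.9)/5 = 4.68 C

4.68 C


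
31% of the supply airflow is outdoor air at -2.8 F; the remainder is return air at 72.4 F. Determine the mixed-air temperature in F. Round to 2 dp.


T_mix = 0.31*(-2.8) + 0.69*72.4 = 49.09 F

49.09 F


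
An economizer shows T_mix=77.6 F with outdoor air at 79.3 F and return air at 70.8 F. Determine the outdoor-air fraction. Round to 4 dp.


frac = (77.6 - 70.8) / (79.3 - 70.8) = 0.8000

0.8000


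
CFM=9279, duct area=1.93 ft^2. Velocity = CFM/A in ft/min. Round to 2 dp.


V = 9279 / 1.93 = 4807.77 ft/min

4807.77 ft/min


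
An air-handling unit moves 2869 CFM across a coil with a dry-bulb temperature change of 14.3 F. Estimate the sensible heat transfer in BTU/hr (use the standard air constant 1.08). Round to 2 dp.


Q = 1.08 * 2869 * 14.3 = 44308.84 BTU/hr

44308.84 BTU/hr


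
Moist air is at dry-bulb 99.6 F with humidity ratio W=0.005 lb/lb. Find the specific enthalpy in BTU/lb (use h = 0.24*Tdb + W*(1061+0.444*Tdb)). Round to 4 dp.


h = 0.24*99.6 + 0.005*(1061+0.444*99.6) = 29.4301 BTU/lb

29.4301 BTU/lb


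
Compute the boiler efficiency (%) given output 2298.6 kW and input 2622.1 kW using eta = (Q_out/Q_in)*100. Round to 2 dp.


eta = (2298.6/2622.1)*100 = 87.66 %

87.66 %


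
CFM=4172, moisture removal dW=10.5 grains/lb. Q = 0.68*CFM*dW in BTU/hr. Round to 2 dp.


Q = 0.68 * 4172 * 10.5 = 29788.08 BTU/hr

29788.08 BTU/hr


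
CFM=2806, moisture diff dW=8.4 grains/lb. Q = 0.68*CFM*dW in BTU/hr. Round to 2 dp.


Q = 0.68 * 2806 * 8.4 = 16027.87 BTU/hr

16027.87 BTU/hr


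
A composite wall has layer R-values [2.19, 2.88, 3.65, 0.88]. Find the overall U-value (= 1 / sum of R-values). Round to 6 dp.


R_total = 2.19 + 2.88 + 3.65 + 0.88 = 9.60
U = 1/9.60 = 0.104167

0.104167


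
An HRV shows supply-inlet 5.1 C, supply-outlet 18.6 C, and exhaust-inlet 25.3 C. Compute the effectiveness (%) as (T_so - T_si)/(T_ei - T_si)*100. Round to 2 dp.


eff = (18.6-5.1)/(25.3-5.1)*100 = 66.83 %

66.83 %


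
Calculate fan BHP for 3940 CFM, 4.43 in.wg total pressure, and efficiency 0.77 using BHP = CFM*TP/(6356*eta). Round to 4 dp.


BHP = 3940 * 4.43 / (6356 * 0.77) = 3.5664 hp

3.5664 hp


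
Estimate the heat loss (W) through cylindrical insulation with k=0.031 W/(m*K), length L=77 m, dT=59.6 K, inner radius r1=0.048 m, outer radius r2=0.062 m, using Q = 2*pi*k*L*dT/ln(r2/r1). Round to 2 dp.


Q = 2*pi*0.031*77*59.6/ln(0.062/0.048) = 3492.62 W

3492.62 W


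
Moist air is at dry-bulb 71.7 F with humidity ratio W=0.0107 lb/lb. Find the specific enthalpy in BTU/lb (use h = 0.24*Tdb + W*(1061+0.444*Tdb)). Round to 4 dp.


h = 0.24*71.7 + 0.0107*(1061+0.444*71.7) = 28.9013 BTU/lb

28.9013 BTU/lb


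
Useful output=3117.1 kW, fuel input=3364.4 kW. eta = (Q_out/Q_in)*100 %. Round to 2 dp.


eta = (3117.1/3364.4)*100 = 92.65 %

92.65 %


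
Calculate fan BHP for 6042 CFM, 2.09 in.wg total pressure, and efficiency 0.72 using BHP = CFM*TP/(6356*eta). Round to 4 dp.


BHP = 6042 * 2.09 / (6356 * 0.72) = 2.7594 hp

2.7594 hp


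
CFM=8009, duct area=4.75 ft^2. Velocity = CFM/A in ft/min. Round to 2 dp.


V = 8009 / 4.75 = 1686.11 ft/min

1686.11 ft/min


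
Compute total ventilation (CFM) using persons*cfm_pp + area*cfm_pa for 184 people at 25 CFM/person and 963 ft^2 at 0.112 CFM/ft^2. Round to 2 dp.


Total = 184*25 + 963*0.112 = 4707.86 CFM

4707.86 CFM


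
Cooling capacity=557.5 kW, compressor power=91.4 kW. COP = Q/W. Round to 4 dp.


COP = 557.5 / 91.4 = 6.0996

6.0996


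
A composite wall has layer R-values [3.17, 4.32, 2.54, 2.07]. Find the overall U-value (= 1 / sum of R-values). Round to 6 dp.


R_total = 3.17 + 4.32 + 2.54 + 2.07 = 12.10
U = 1/12.10 = 0.082645

0.082645


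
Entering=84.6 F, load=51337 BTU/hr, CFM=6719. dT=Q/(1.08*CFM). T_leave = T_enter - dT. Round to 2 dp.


dT = 51337/(1.08*6719) = 7.0746
T_leave = 84.6 - 7.0746 = 77.53 F

77.53 F


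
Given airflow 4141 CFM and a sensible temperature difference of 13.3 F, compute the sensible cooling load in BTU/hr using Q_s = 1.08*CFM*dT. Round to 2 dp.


Q = 1.08 * 4141 * 13.3 = 59481.32 BTU/hr

59481.32 BTU/hr


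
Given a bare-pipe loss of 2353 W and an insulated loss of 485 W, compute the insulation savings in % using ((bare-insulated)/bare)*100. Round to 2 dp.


Savings = ((2353-485)/2353)*100 = 79.39 %

79.39 %


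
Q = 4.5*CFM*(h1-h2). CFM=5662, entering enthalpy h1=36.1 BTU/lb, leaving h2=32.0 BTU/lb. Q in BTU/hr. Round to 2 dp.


Q = 4.5 * 5662 * (36.1 - 32.0) = 104463.90 BTU/hr

104463.90 BTU/hr


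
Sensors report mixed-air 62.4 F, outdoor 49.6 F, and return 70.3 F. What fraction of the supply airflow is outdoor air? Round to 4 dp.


frac = (62.4 - 70.3) / (49.6 - 70.3) = 0.3816

0.3816


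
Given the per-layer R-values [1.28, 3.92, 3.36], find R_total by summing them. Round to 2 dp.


R_total = 1.28 + 3.92 + 3.36 = 8.56

8.56


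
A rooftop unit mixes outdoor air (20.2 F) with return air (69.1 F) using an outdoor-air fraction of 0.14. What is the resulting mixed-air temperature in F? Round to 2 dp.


T_mix = 0.14*20.2 + 0.86*69.1 = 62.25 F

62.25 F


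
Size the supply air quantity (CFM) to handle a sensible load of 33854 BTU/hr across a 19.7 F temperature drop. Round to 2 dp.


CFM = 33854 / (1.08 * 19.7) = 1591.18

1591.18 CFM


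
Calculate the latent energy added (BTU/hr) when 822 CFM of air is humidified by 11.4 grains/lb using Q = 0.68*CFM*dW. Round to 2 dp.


Q = 0.68 * 822 * 11.4 = 6372.14 BTU/hr

6372.14 BTU/hr


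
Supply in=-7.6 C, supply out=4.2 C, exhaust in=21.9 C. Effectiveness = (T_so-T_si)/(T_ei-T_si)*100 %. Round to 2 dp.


eff = (4.2-(-7.6))/(21.9-(-7.6))*100 = 40.00 %

40.00 %


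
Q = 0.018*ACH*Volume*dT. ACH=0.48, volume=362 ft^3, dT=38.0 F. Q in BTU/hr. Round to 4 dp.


Q = 0.018 * 0.48 * 362 * 38.0 = 118.8518 BTU/hr

118.8518 BTU/hr


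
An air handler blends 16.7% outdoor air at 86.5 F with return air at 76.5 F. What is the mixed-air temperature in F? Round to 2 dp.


T_mix = 76.5 + (16.7/100)*(86.5-76.5) = 78.17 F

78.17 F


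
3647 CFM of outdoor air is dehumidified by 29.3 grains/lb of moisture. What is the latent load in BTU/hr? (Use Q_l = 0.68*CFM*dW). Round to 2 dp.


Q = 0.68 * 3647 * 29.3 = 72662.83 BTU/hr

72662.83 BTU/hr


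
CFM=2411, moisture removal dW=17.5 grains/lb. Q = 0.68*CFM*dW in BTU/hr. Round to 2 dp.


Q = 0.68 * 2411 * 17.5 = 28690.90 BTU/hr

28690.90 BTU/hr


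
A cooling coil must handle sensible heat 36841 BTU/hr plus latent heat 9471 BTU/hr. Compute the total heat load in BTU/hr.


Qt = 36841 + 9471 = 46312 BTU/hr

46312 BTU/hr


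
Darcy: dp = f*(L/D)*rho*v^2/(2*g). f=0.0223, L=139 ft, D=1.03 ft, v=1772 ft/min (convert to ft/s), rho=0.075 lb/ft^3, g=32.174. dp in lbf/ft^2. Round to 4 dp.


v_fps = 1772/60 = 29.5333 ft/s
dp = 0.0223*(139/1.03)*0.075*29.5333^2/(2*32.174) = 3.0594 lbf/ft^2

3.0594 lbf/ft^2


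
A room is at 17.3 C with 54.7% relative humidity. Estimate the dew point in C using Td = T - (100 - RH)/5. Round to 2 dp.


Td = 17.3 - (100-54.7)/5 = 8.24 C

8.24 C


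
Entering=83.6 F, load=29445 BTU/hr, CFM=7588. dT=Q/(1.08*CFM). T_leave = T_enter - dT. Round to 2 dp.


dT = 29445/(1.08*7588) = 3.5930
T_leave = 83.6 - 3.5930 = 80.01 F

80.01 F


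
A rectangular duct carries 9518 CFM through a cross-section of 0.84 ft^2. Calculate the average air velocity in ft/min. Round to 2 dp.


V = 9518 / 0.84 = 11330.95 ft/min

11330.95 ft/min


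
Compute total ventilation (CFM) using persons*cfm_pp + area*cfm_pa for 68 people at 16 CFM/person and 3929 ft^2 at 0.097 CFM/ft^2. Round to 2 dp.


Total = 68*16 + 3929*0.097 = 1469.11 CFM

1469.11 CFM


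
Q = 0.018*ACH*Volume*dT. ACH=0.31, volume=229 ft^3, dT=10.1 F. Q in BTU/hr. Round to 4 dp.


Q = 0.018 * 0.31 * 229 * 10.1 = 12.9060 BTU/hr

12.9060 BTU/hr


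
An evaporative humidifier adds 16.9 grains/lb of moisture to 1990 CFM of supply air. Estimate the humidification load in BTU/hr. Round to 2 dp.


Q = 0.68 * 1990 * 16.9 = 22869.08 BTU/hr

22869.08 BTU/hr


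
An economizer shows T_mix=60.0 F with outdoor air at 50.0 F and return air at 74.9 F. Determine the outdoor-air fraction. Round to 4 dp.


frac = (60.0 - 74.9) / (50.0 - 74.9) = 0.5984

0.5984


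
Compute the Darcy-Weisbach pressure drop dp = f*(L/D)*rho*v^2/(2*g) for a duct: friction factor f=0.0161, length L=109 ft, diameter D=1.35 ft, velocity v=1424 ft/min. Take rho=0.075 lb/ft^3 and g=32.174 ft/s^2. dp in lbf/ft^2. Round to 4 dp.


v_fps = 1424/60 = 23.7333 ft/s
dp = 0.0161*(109/1.35)*0.075*23.7333^2/(2*32.174) = 0.8534 lbf/ft^2

0.8534 lbf/ft^2


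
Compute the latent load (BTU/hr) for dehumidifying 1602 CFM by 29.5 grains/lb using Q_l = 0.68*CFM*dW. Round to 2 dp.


Q = 0.68 * 1602 * 29.5 = 32136.12 BTU/hr

32136.12 BTU/hr


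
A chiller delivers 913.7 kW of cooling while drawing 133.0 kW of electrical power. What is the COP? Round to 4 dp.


COP = 913.7 / 133.0 = 6.8699

6.8699


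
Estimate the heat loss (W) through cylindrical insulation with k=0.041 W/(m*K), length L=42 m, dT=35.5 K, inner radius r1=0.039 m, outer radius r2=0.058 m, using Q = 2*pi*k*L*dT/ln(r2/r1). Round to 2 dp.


Q = 2*pi*0.041*42*35.5/ln(0.058/0.039) = 967.79 W

967.79 W


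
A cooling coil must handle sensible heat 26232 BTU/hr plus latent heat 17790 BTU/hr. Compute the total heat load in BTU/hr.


Qt = 26232 + 17790 = 44022 BTU/hr

44022 BTU/hr


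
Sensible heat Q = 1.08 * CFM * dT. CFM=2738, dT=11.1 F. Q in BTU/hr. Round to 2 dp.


Q = 1.08 * 2738 * 11.1 = 32823.14 BTU/hr

32823.14 BTU/hr


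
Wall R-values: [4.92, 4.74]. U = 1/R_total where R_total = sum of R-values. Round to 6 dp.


R_total = 4.92 + 4.74 = 9.66
U = 1/9.66 = 0.103520

0.103520


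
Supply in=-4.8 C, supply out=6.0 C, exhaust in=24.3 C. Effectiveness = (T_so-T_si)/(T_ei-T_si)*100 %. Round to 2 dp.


eff = (6.0-(-4.8))/(24.3-(-4.8))*100 = 37.11 %

37.11 %


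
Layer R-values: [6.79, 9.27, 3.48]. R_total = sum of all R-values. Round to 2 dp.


R_total = 6.79 + 9.27 + 3.48 = 19.54

19.54


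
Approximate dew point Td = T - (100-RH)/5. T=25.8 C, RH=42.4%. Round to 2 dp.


Td = 25.8 - (100-42.4)/5 = 14.28 C

14.28 C


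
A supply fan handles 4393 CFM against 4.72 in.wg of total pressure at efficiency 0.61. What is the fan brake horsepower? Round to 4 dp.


BHP = 4393 * 4.72 / (6356 * 0.61) = 5.3480 hp

5.3480 hp


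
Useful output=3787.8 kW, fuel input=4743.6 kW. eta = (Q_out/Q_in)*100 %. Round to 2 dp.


eta = (3787.8/4743.6)*100 = 79.85 %

79.85 %


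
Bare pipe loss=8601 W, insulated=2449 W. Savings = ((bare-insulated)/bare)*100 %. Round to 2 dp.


Savings = ((8601-2449)/8601)*100 = 71.53 %

71.53 %


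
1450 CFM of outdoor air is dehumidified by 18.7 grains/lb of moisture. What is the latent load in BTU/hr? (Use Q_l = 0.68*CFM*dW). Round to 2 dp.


Q = 0.68 * 1450 * 18.7 = 18438.20 BTU/hr

18438.20 BTU/hr


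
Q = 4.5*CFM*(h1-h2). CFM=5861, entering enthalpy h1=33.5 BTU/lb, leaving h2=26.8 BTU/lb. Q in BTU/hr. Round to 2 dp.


Q = 4.5 * 5861 * (33.5 - 26.8) = 176709.15 BTU/hr

176709.15 BTU/hr


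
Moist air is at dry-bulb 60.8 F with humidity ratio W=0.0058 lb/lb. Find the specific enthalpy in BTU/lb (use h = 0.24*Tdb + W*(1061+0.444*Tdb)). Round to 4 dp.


h = 0.24*60.8 + 0.0058*(1061+0.444*60.8) = 20.9024 BTU/lb

20.9024 BTU/lb


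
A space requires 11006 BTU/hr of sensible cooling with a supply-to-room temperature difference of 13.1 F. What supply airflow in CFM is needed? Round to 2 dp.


CFM = 11006 / (1.08 * 13.1) = 777.92

777.92 CFM


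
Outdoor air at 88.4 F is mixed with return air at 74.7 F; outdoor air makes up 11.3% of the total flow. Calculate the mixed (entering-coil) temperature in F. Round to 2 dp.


T_mix = 74.7 + (11.3/100)*(88.4-74.7) = 76.25 F

76.25 F


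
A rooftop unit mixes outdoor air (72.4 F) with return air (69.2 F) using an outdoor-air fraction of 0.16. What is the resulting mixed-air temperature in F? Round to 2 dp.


T_mix = 0.16*72.4 + 0.84*69.2 = 69.71 F

69.71 F


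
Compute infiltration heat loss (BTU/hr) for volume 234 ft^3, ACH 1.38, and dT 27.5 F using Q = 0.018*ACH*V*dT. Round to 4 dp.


Q = 0.018 * 1.38 * 234 * 27.5 = 159.8454 BTU/hr

159.8454 BTU/hr


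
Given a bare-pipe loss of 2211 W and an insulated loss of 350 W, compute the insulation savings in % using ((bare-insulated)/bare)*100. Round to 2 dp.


Savings = ((2211-350)/2211)*100 = 84.17 %

84.17 %


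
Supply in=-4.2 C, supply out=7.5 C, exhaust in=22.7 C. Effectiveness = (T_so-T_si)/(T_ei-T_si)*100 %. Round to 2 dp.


eff = (7.5-(-4.2))/(22.7-(-4.2))*100 = 43.49 %

43.49 %


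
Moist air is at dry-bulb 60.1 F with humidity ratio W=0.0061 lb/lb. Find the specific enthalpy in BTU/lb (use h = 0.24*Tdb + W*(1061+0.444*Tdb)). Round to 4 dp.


h = 0.24*60.1 + 0.0061*(1061+0.444*60.1) = 21.0589 BTU/lb

21.0589 BTU/lb


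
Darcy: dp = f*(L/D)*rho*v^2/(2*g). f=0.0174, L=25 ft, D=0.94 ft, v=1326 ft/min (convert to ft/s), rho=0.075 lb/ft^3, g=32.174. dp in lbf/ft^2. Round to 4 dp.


v_fps = 1326/60 = 22.1 ft/s
dp = 0.0174*(25/0.94)*0.075*22.1^2/(2*32.174) = 0.2634 lbf/ft^2

0.2634 lbf/ft^2


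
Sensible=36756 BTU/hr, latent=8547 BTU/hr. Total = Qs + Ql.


Qt = 36756 + 8547 = 45303 BTU/hr

45303 BTU/hr


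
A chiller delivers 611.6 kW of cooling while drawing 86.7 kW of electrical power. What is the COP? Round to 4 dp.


COP = 611.6 / 86.7 = 7.0542

7.0542


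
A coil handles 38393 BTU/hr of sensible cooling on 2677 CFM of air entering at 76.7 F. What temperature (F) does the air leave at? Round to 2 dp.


dT = 38393/(1.08*2677) = 13.2794
T_leave = 76.7 - 13.2794 = 63.42 F

63.42 F


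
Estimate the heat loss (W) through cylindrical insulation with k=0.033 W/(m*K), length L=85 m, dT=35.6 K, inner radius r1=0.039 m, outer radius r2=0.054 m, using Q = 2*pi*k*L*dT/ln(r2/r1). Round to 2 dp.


Q = 2*pi*0.033*85*35.6/ln(0.054/0.039) = 1928.04 W

1928.04 W


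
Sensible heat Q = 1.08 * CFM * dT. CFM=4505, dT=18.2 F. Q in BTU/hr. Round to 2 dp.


Q = 1.08 * 4505 * 18.2 = 88550.28 BTU/hr

88550.28 BTU/hr


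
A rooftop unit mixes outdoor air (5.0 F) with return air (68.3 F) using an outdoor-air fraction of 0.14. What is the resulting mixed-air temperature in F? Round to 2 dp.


T_mix = 0.14*5.0 + 0.86*68.3 = 59.44 F

59.44 F


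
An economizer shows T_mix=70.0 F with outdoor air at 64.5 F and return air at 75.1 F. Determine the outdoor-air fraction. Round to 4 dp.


frac = (70.0 - 75.1) / (64.5 - 75.1) = 0.4811

0.4811


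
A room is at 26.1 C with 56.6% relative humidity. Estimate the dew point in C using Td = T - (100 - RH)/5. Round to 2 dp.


Td = 26.1 - (100-56.6)/5 = 17.42 C

17.42 C


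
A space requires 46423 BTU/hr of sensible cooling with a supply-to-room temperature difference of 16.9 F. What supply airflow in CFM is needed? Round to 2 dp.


CFM = 46423 / (1.08 * 16.9) = 2543.45

2543.45 CFM


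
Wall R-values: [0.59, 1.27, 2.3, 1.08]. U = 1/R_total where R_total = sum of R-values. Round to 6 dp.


R_total = 0.59 + 1.27 + 2.3 + 1.08 = 5.24
U = 1/5.24 = 0.190840

0.190840


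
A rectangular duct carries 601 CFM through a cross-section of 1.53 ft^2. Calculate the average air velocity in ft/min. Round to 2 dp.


V = 601 / 1.53 = 392.81 ft/min

392.81 ft/min


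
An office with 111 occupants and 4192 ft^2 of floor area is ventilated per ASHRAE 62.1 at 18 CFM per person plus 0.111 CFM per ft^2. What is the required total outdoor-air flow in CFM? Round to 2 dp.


Total = 111*18 + 4192*0.111 = 2463.31 CFM

2463.31 CFM


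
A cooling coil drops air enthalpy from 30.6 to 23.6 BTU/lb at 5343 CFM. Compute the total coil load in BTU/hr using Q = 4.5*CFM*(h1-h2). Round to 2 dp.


Q = 4.5 * 5343 * (30.6 - 23.6) = 168304.50 BTU/hr

168304.50 BTU/hr


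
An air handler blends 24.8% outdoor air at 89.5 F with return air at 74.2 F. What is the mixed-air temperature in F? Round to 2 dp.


T_mix = 74.2 + (24.8/100)*(89.5-74.2) = 77.99 F

77.99 F


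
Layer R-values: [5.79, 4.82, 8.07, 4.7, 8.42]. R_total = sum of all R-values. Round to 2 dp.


R_total = 5.79 + 4.82 + 8.07 + 4.7 + 8.42 = 31.80

31.80


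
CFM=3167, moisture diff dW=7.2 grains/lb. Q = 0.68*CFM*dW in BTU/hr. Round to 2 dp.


Q = 0.68 * 3167 * 7.2 = 15505.63 BTU/hr

15505.63 BTU/hr


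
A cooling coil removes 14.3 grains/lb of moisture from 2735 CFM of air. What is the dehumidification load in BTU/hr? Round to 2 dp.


Q = 0.68 * 2735 * 14.3 = 26595.14 BTU/hr

26595.14 BTU/hr


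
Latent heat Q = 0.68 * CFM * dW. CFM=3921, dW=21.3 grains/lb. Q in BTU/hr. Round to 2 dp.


Q = 0.68 * 3921 * 21.3 = 56791.76 BTU/hr

56791.76 BTU/hr


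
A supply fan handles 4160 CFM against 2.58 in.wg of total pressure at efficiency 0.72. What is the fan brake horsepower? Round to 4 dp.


BHP = 4160 * 2.58 / (6356 * 0.72) = 2.3453 hp

2.3453 hp


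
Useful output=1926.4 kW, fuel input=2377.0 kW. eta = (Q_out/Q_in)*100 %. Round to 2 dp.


eta = (1926.4/2377.0)*100 = 81.04 %

81.04 %


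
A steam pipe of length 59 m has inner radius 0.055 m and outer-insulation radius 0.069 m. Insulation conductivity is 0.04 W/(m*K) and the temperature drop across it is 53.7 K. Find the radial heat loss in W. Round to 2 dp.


Q = 2*pi*0.04*59*53.7/ln(0.069/0.055) = 3511.35 W

3511.35 W


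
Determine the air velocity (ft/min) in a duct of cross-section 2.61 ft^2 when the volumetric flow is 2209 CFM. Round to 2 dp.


V = 2209 / 2.61 = 846.36 ft/min

846.36 ft/min


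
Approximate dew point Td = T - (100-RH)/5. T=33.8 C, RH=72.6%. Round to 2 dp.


Td = 33.8 - (100-72.6)/5 = 28.32 C

28.32 C


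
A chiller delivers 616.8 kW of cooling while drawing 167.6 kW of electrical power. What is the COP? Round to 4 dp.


COP = 616.8 / 167.6 = 3.6802

3.6802


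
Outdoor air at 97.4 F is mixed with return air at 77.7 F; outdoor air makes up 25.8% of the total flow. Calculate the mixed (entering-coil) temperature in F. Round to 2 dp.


T_mix = 77.7 + (25.8/100)*(97.4-77.7) = 82.78 F

82.78 F


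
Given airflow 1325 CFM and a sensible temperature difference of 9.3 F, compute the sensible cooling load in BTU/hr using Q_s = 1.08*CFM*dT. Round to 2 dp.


Q = 1.08 * 1325 * 9.3 = 13308.30 BTU/hr

13308.30 BTU/hr


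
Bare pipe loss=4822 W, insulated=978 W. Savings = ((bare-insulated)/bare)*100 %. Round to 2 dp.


Savings = ((4822-978)/4822)*100 = 79.72 %

79.72 %


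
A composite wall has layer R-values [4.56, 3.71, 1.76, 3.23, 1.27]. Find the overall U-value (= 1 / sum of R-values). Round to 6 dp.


R_total = 4.56 + 3.71 + 1.76 + 3.23 + 1.27 = 14.53
U = 1/14.53 = 0.068823

0.068823


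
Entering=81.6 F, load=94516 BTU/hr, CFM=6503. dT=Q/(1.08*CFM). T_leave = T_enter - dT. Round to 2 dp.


dT = 94516/(1.08*6503) = 13.4576
T_leave = 81.6 - 13.4576 = 68.14 F

68.14 F


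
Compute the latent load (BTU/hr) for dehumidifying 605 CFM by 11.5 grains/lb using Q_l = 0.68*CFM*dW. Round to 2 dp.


Q = 0.68 * 605 * 11.5 = 4731.10 BTU/hr

4731.10 BTU/hr


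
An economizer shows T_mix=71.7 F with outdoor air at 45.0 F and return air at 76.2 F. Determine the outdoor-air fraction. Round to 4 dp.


frac = (71.7 - 76.2) / (45.0 - 76.2) = 0.1442

0.1442


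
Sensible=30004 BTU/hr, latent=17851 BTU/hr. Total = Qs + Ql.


Qt = 30004 + 17851 = 47855 BTU/hr

47855 BTU/hr


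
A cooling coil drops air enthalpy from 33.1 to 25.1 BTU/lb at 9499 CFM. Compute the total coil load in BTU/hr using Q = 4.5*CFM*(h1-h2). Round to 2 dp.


Q = 4.5 * 9499 * (33.1 - 25.1) = 341964.00 BTU/hr

341964.00 BTU/hr


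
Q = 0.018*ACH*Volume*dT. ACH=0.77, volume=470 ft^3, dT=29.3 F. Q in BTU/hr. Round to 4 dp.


Q = 0.018 * 0.77 * 470 * 29.3 = 190.8661 BTU/hr

190.8661 BTU/hr


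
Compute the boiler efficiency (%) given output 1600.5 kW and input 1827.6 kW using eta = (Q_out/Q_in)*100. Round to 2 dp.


eta = (1600.5/1827.6)*100 = 87.57 %

87.57 %


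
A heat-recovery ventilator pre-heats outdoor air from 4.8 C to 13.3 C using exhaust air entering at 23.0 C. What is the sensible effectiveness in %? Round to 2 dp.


eff = (13.3-4.8)/(23.0-4.8)*100 = 46.70 %

46.70 %


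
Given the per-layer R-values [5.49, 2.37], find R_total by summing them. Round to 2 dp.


R_total = 5.49 + 2.37 = 7.86

7.86


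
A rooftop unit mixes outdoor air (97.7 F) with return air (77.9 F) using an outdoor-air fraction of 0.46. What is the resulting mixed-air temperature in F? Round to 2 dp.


T_mix = 0.46*97.7 + 0.54*77.9 = 87.01 F

87.01 F


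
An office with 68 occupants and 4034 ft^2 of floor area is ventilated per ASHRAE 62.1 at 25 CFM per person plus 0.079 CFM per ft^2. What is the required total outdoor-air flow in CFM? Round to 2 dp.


Total = 68*25 + 4034*0.079 = 2018.69 CFM

2018.69 CFM


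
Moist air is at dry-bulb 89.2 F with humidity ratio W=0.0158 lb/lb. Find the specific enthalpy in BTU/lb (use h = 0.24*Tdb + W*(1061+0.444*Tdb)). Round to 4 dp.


h = 0.24*89.2 + 0.0158*(1061+0.444*89.2) = 38.7976 BTU/lb

38.7976 BTU/lb


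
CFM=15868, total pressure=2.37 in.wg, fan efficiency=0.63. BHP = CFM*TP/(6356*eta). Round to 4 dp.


BHP = 15868 * 2.37 / (6356 * 0.63) = 9.3917 hp

9.3917 hp


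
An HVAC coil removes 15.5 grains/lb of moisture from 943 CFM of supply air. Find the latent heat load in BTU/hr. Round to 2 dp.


Q = 0.68 * 943 * 15.5 = 9939.22 BTU/hr

9939.22 BTU/hr


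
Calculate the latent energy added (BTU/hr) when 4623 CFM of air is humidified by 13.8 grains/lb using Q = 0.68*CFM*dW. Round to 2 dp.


Q = 0.68 * 4623 * 13.8 = 43382.23 BTU/hr

43382.23 BTU/hr


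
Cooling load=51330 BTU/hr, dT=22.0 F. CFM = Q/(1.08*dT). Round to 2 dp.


CFM = 51330 / (1.08 * 22.0) = 2160.35

2160.35 CFM


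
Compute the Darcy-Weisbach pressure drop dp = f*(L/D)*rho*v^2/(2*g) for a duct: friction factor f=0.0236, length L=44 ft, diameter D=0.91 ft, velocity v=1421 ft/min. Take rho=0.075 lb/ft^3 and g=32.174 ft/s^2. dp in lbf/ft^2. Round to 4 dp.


v_fps = 1421/60 = 23.6833 ft/s
dp = 0.0236*(44/0.91)*0.075*23.6833^2/(2*32.174) = 0.7460 lbf/ft^2

0.7460 lbf/ft^2


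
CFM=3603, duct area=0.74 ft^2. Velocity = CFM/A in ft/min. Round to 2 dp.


V = 3603 / 0.74 = 4868.92 ft/min

4868.92 ft/min


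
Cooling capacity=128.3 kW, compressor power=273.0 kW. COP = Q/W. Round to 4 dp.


COP = 128.3 / 273.0 = 0.4700

0.4700


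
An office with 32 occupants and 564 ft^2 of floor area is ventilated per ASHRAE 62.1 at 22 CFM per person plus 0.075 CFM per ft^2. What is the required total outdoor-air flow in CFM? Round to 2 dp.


Total = 32*22 + 564*0.075 = 746.30 CFM

746.30 CFM


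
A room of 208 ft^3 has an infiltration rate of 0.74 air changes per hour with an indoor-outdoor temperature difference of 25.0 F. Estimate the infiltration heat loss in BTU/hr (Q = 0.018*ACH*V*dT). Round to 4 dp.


Q = 0.018 * 0.74 * 208 * 25.0 = 69.2640 BTU/hr

69.2640 BTU/hr


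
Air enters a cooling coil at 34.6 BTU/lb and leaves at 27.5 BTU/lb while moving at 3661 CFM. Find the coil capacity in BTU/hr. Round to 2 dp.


Q = 4.5 * 3661 * (34.6 - 27.5) = 116968.95 BTU/hr

116968.95 BTU/hr


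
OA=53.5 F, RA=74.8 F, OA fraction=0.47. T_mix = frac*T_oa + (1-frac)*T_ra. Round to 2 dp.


T_mix = 0.47*53.5 + 0.53*74.8 = 64.79 F

64.79 F


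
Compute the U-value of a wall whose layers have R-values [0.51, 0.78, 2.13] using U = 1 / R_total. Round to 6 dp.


R_total = 0.51 + 0.78 + 2.13 = 3.42
U = 1/3.42 = 0.292398

0.292398


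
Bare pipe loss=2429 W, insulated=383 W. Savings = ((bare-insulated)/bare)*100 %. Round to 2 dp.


Savings = ((2429-383)/2429)*100 = 84.23 %

84.23 %


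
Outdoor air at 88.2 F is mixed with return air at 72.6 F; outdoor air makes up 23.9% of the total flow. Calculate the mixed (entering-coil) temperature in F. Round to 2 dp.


T_mix = 72.6 + (23.9/100)*(88.2-72.6) = 76.33 F

76.33 F


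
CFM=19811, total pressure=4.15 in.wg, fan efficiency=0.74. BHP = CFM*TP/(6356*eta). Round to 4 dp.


BHP = 19811 * 4.15 / (6356 * 0.74) = 17.4799 hp

17.4799 hp


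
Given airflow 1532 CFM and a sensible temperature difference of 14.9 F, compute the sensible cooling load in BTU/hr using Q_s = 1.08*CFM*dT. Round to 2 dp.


Q = 1.08 * 1532 * 14.9 = 24652.94 BTU/hr

24652.94 BTU/hr


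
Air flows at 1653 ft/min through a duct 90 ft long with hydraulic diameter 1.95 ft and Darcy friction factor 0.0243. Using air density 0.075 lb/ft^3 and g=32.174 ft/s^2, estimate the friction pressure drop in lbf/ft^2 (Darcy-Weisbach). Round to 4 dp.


v_fps = 1653/60 = 27.55 ft/s
dp = 0.0243*(90/1.95)*0.075*27.55^2/(2*32.174) = 0.9922 lbf/ft^2

0.9922 lbf/ft^2


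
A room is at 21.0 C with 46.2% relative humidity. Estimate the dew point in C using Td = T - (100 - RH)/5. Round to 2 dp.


Td = 21.0 - (100-46.2)/5 = 10.24 C

10.24 C


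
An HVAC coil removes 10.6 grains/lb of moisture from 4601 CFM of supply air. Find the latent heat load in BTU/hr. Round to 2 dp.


Q = 0.68 * 4601 * 10.6 = 33164.01 BTU/hr

33164.01 BTU/hr


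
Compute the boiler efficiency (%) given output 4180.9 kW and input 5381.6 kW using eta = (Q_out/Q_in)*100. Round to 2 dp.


eta = (4180.9/5381.6)*100 = 77.69 %

77.69 %


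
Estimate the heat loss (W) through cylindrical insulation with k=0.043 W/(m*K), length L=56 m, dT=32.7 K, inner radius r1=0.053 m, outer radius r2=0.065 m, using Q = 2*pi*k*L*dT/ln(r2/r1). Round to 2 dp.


Q = 2*pi*0.043*56*32.7/ln(0.065/0.053) = 2424.10 W

2424.10 W


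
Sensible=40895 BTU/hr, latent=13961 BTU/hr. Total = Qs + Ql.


Qt = 40895 + 13961 = 54856 BTU/hr

54856 BTU/hr


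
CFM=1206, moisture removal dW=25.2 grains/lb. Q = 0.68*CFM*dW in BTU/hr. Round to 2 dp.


Q = 0.68 * 1206 * 25.2 = 20666.02 BTU/hr

20666.02 BTU/hr


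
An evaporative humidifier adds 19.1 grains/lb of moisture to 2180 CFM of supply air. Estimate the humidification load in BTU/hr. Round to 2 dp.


Q = 0.68 * 2180 * 19.1 = 28313.84 BTU/hr

28313.84 BTU/hr


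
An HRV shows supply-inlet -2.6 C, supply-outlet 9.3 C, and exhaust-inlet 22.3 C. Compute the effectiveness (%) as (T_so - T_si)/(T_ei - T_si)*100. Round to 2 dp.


eff = (9.3-(-2.6))/(22.3-(-2.6))*100 = 47.79 %

47.79 %


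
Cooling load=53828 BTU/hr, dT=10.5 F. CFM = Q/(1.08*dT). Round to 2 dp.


CFM = 53828 / (1.08 * 10.5) = 4746.74

4746.74 CFM


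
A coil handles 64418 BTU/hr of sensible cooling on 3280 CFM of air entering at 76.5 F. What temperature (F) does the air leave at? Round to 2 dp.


dT = 64418/(1.08*3280) = 18.1848
T_leave = 76.5 - 18.1848 = 58.32 F

58.32 F


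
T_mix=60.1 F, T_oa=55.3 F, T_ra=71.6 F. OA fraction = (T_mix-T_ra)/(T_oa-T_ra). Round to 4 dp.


frac = (60.1 - 71.6) / (55.3 - 71.6) = 0.7055

0.7055


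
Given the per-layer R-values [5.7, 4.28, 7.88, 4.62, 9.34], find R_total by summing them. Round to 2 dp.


R_total = 5.7 + 4.28 + 7.88 + 4.62 + 9.34 = 31.82

31.82


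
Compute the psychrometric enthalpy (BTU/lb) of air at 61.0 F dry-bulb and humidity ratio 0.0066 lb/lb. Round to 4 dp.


h = 0.24*61.0 + 0.0066*(1061+0.444*61.0) = 21.8214 BTU/lb

21.8214 BTU/lb


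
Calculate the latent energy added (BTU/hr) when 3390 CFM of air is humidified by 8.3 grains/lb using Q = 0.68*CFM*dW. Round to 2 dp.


Q = 0.68 * 3390 * 8.3 = 19133.16 BTU/hr

19133.16 BTU/hr


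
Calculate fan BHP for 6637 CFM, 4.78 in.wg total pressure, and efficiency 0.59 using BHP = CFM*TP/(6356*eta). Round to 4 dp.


BHP = 6637 * 4.78 / (6356 * 0.59) = 8.4599 hp

8.4599 hp


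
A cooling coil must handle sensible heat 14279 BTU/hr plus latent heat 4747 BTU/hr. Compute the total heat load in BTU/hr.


Qt = 14279 + 4747 = 19026 BTU/hr

19026 BTU/hr


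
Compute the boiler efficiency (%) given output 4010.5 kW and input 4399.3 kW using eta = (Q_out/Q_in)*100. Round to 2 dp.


eta = (4010.5/4399.3)*100 = 91.16 %

91.16 %


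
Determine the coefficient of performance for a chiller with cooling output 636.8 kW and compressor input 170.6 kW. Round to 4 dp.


COP = 636.8 / 170.6 = 3.7327

3.7327


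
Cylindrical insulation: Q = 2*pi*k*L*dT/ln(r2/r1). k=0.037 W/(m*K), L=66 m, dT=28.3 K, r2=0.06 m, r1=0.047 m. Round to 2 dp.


Q = 2*pi*0.037*66*28.3/ln(0.06/0.047) = 1778.16 W

1778.16 W


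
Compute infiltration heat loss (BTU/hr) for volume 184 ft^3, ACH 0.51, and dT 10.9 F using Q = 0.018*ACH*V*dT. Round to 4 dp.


Q = 0.018 * 0.51 * 184 * 10.9 = 18.4114 BTU/hr

18.4114 BTU/hr


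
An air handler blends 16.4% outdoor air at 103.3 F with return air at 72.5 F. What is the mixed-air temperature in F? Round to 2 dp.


T_mix = 72.5 + (16.4/100)*(103.3-72.5) = 77.55 F

77.55 F


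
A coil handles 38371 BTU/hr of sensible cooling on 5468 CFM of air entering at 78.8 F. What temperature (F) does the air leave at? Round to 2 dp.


dT = 38371/(1.08*5468) = 6.4976
T_leave = 78.8 - 6.4976 = 72.30 F

72.30 F


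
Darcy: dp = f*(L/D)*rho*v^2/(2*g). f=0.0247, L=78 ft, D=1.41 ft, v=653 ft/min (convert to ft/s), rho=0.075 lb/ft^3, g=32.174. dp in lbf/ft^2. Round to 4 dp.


v_fps = 653/60 = 10.8833 ft/s
dp = 0.0247*(78/1.41)*0.075*10.8833^2/(2*32.174) = 0.1886 lbf/ft^2

0.1886 lbf/ft^2


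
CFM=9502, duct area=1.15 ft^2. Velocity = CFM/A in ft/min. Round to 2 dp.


V = 9502 / 1.15 = 8262.61 ft/min

8262.61 ft/min


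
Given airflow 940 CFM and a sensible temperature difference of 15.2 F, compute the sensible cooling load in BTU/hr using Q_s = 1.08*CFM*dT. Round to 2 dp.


Q = 1.08 * 940 * 15.2 = 15431.04 BTU/hr

15431.04 BTU/hr


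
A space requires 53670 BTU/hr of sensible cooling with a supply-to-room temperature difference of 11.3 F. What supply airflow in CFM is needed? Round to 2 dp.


CFM = 53670 / (1.08 * 11.3) = 4397.74

4397.74 CFM


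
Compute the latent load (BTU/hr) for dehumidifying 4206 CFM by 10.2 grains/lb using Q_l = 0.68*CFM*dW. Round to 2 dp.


Q = 0.68 * 4206 * 10.2 = 29172.82 BTU/hr

29172.82 BTU/hr


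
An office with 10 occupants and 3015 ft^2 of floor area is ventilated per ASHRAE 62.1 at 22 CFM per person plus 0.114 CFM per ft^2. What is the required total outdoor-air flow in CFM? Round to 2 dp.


Total = 10*22 + 3015*0.114 = 563.71 CFM

563.71 CFM


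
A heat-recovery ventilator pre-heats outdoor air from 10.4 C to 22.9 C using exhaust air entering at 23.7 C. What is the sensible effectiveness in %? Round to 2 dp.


eff = (22.9-10.4)/(23.7-10.4)*100 = 93.98 %

93.98 %


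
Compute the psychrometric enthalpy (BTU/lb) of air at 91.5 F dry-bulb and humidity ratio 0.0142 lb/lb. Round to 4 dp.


h = 0.24*91.5 + 0.0142*(1061+0.444*91.5) = 37.6031 BTU/lb

37.6031 BTU/lb


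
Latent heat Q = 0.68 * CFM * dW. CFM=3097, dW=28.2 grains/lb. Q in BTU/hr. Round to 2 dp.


Q = 0.68 * 3097 * 28.2 = 59388.07 BTU/hr

59388.07 BTU/hr


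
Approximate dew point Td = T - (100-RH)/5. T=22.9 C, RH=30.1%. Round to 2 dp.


Td = 22.9 - (100-30.1)/5 = 8.92 C

8.92 C


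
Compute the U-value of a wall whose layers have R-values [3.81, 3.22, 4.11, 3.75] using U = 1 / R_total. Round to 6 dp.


R_total = 3.81 + 3.22 + 4.11 + 3.75 = 14.89
U = 1/14.89 = 0.067159

0.067159


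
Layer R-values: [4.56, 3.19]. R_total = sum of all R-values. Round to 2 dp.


R_total = 4.56 + 3.19 = 7.75

7.75


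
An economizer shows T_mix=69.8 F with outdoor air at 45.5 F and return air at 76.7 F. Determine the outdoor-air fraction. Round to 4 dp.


frac = (69.8 - 76.7) / (45.5 - 76.7) = 0.2212

0.2212


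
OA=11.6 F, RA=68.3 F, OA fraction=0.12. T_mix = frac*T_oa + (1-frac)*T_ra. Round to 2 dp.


T_mix = 0.12*11.6 + 0.88*68.3 = 61.50 F

61.50 F


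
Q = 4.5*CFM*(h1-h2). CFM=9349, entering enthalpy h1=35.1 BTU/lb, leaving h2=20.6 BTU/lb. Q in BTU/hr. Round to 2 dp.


Q = 4.5 * 9349 * (35.1 - 20.6) = 610022.25 BTU/hr

610022.25 BTU/hr


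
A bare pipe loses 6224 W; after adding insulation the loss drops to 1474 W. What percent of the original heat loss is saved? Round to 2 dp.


Savings = ((6224-1474)/6224)*100 = 76.32 %

76.32 %


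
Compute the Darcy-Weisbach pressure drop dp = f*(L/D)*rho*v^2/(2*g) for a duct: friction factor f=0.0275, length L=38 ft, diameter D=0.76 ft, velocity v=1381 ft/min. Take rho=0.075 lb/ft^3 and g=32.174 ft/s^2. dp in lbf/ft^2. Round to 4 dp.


v_fps = 1381/60 = 23.0167 ft/s
dp = 0.0275*(38/0.76)*0.075*23.0167^2/(2*32.174) = 0.8490 lbf/ft^2

0.8490 lbf/ft^2


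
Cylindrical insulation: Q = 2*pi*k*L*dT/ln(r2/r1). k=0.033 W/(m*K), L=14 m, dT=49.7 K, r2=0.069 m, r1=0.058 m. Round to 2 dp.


Q = 2*pi*0.033*14*49.7/ln(0.069/0.058) = 830.75 W

830.75 W


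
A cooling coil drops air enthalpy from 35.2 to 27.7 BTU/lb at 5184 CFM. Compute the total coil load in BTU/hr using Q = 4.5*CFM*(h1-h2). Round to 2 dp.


Q = 4.5 * 5184 * (35.2 - 27.7) = 174960.00 BTU/hr

174960.00 BTU/hr


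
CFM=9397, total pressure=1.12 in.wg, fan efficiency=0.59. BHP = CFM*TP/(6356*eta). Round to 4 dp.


BHP = 9397 * 1.12 / (6356 * 0.59) = 2.8065 hp

2.8065 hp


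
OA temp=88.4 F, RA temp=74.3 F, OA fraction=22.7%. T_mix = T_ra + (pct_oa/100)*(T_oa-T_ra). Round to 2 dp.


T_mix = 74.3 + (22.7/100)*(88.4-74.3) = 77.50 F

77.50 F


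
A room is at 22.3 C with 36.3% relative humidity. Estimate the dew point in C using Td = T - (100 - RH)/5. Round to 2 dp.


Td = 22.3 - (100-36.3)/5 = 9.56 C

9.56 C


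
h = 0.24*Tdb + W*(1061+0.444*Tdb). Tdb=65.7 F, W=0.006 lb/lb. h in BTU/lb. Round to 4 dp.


h = 0.24*65.7 + 0.006*(1061+0.444*65.7) = 22.3090 BTU/lb

22.3090 BTU/lb


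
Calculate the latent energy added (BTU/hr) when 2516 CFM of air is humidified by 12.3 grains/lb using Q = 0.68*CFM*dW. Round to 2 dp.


Q = 0.68 * 2516 * 12.3 = 21043.82 BTU/hr

21043.82 BTU/hr


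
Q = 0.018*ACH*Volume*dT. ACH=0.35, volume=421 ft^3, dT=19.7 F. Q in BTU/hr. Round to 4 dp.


Q = 0.018 * 0.35 * 421 * 19.7 = 52.2503 BTU/hr

52.2503 BTU/hr


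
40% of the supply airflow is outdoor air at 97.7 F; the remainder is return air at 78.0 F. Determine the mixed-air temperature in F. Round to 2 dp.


T_mix = 0.4*97.7 + 0.6*78.0 = 85.88 F

85.88 F


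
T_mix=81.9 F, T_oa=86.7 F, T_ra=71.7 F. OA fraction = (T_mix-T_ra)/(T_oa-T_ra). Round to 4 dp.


frac = (81.9 - 71.7) / (86.7 - 71.7) = 0.6800

0.6800


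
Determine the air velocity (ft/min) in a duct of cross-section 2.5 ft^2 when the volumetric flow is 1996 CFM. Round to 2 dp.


V = 1996 / 2.5 = 798.40 ft/min

798.40 ft/min


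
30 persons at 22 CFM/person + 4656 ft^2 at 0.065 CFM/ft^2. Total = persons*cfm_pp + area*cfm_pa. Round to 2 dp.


Total = 30*22 + 4656*0.065 = 962.64 CFM

962.64 CFM


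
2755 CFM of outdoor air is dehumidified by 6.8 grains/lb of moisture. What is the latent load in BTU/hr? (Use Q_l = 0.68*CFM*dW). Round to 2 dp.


Q = 0.68 * 2755 * 6.8 = 12739.12 BTU/hr

12739.12 BTU/hr


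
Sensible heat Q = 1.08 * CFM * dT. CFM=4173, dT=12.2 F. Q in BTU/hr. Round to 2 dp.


Q = 1.08 * 4173 * 12.2 = 54983.45 BTU/hr

54983.45 BTU/hr


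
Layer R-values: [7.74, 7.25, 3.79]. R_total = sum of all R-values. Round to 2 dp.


R_total = 7.74 + 7.25 + 3.79 = 18.78

18.78


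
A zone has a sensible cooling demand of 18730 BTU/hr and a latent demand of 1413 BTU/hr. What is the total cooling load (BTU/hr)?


Qt = 18730 + 1413 = 20143 BTU/hr

20143 BTU/hr


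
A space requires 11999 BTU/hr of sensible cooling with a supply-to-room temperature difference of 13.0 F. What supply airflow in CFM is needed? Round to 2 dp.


CFM = 11999 / (1.08 * 13.0) = 854.63

854.63 CFM
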